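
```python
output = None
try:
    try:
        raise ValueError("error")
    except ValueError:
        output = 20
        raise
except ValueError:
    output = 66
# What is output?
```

Step-by-step execution trace:
1. Inner try: `raise ValueError("error")` raises ValueError.
2. Inner `except ValueError` matches → output = 20.
3. bare `raise` re-raises the same ValueError.
4. Outer `except ValueError` matches → output = 66.
Result: 66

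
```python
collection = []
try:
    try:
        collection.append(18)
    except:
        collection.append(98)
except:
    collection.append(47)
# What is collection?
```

Step-by-step execution trace:
1. Inner try: `collection.append(18)` → collection = [18]. No exception raised.
2. Inner `except` is skipped.
3. Inner try completes normally; outer `except` is skipped.
Result: [18]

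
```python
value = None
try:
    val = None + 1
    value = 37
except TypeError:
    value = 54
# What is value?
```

Step-by-step execution trace:
1. `val = None + 1` raises TypeError.
2. `value = 37` is not reached.
3. `except TypeError` matches → value = 54.
Result: 54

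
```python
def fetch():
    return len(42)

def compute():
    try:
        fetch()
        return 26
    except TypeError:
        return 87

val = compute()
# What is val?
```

Step-by-step execution trace:
1. `compute()` calls `fetch()`.
2. `fetch()` evaluates `len(42)`, which raises TypeError; it propagates to the caller.
3. `return 26` is not reached.
4. `except TypeError` in compute matches → returns 87.
5. val = 87.
Result: 87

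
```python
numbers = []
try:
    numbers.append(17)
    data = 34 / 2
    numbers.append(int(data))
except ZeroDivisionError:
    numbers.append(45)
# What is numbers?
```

Step-by-step execution trace:
1. try: `numbers.append(17)` → numbers = [17].
2. `data = 34 / 2` → data = 17.0. No exception raised.
3. `numbers.append(int(data))` → numbers = [17, 17].
4. `except ZeroDivisionError` is skipped (no exception was raised).
Result: [17, 17]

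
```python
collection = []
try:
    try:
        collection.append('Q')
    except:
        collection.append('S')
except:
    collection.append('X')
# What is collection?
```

Step-by-step execution trace:
1. Inner try: `collection.append('Q')` → collection = ['Q']. No exception raised.
2. Inner `except` is skipped.
3. Inner try completes normally; outer `except` is skipped.
Result: ['Q']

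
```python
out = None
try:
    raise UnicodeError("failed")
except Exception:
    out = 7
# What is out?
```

Step-by-step execution trace:
1. `raise UnicodeError(...)` raises UnicodeError.
2. `except Exception` matches (UnicodeError is a subclass of Exception) → out = 7.
Result: 7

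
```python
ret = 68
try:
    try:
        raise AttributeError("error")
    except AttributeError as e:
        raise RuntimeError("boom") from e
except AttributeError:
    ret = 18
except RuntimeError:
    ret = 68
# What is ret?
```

Step-by-step execution trace:
1. Inner try raises AttributeError; inner `except AttributeError as e` catches it.
2. `raise RuntimeError(...) from e` raises RuntimeError (AttributeError is attached as __cause__, but only RuntimeError is active).
3. Outer `except AttributeError` does not match RuntimeError; skipped.
4. Outer `except RuntimeError` matches → ret = 68.
Result: 68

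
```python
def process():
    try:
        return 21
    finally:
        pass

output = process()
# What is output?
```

Step-by-step execution trace:
1. `process()` enters try: `return 21` sets pending return value 21.
2. Before returning, `finally: pass` runs (no effect).
3. process() returns 21 → output = 21.
Result: 21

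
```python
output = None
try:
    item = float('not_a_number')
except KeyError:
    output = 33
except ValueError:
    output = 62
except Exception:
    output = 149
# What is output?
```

Step-by-step execution trace:
1. `item = float('not_a_number')` raises ValueError.
2. `except KeyError` does not match ValueError; skipped.
3. `except ValueError` matches → output = 62.
4. Remaining except clauses are skipped.
Result: 62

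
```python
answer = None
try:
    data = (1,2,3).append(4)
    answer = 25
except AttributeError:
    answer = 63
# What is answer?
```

Step-by-step execution trace:
1. `data = (1,2,3).append(4)` raises AttributeError.
2. `answer = 25` is not reached.
3. `except AttributeError` matches → answer = 63.
Result: 63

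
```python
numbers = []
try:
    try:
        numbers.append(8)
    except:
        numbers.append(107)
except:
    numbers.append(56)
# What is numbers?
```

Step-by-step execution trace:
1. Inner try: `numbers.append(8)` → numbers = [8]. No exception raised.
2. Inner `except` is skipped.
3. Inner try completes normally; outer `except` is skipped.
Result: [8]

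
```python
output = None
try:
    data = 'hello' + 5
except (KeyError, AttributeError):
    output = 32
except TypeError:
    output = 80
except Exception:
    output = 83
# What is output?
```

Step-by-step execution trace:
1. `data = 'hello' + 5` raises TypeError.
2. `except (KeyError, AttributeError)` does not match TypeError; skipped.
3. `except TypeError` matches (exact type match) → output = 80.
4. `except Exception` is not reached.
Result: 80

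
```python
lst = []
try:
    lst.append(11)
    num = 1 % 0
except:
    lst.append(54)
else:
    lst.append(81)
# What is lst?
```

Step-by-step execution trace:
1. try: `lst.append(11)` → lst = [11].
2. `num = 1 % 0` raises ZeroDivisionError.
3. bare `except` matches → `lst.append(54)` → lst = [11, 54].
4. `else` is skipped (an exception was raised).
Result: [11, 54]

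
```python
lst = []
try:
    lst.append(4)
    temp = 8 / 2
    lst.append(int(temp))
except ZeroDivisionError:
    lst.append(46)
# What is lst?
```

Step-by-step execution trace:
1. try: `lst.append(4)` → lst = [4].
2. `temp = 8 / 2` → temp = 4.0. No exception raised.
3. `lst.append(int(temp))` → lst = [4, 4].
4. `except ZeroDivisionError` is skipped (no exception was raised).
Result: [4, 4]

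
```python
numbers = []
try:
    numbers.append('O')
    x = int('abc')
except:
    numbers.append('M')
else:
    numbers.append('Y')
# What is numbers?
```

Step-by-step execution trace:
1. try: `numbers.append('O')` → numbers = ['O'].
2. `x = int('abc')` raises ValueError.
3. bare `except` matches → `numbers.append('M')` → numbers = ['O', 'M'].
4. `else` is skipped (an exception was raised).
Result: ['O', 'M']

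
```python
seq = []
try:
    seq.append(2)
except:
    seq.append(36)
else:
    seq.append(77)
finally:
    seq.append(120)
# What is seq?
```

Step-by-step execution trace:
1. try: `seq.append(2)` → seq = [2]. No exception raised.
2. `except` is skipped.
3. `else` runs: `seq.append(77)` → seq = [2, 77].
4. `finally` always runs: `seq.append(120)` → seq = [2, 77, 120].
Result: [2, 77, 120]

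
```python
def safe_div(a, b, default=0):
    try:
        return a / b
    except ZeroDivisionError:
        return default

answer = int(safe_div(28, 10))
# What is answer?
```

Step-by-step execution trace:
1. `safe_div(28, 10)` enters try: `return 28 / 10` → returns 2.8. No exception raised.
2. `except ZeroDivisionError` is skipped.
3. `int(2.8)` → 2 → answer = 2.
Result: 2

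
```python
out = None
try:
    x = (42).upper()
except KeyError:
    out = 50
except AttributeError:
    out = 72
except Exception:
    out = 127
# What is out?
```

Step-by-step execution trace:
1. `x = (42).upper()` raises AttributeError.
2. `except KeyError` does not match AttributeError; skipped.
3. `except AttributeError` matches → out = 72.
4. Remaining except clauses are skipped.
Result: 72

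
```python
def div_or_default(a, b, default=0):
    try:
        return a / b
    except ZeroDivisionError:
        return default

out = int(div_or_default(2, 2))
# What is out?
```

Step-by-step execution trace:
1. `div_or_default(2, 2)` enters try: `return 2 / 2` → returns 1.0. No exception raised.
2. `except ZeroDivisionError` is skipped.
3. `int(1.0)` → 1 → out = 1.
Result: 1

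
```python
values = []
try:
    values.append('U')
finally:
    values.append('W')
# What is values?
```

Step-by-step execution trace:
1. try: `values.append('U')` → values = ['U'].
2. The try body completes without raising.
3. finally always runs: `values.append('W')` → values = ['U', 'W'].
Result: ['U', 'W']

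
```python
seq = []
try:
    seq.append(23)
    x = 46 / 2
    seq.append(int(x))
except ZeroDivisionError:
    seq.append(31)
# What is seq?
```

Step-by-step execution trace:
1. try: `seq.append(23)` → seq = [23].
2. `x = 46 / 2` → x = 23.0. No exception raised.
3. `seq.append(int(x))` → seq = [23, 23].
4. `except ZeroDivisionError` is skipped (no exception was raised).
Result: [23, 23]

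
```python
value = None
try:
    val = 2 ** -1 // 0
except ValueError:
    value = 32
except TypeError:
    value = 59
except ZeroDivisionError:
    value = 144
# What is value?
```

Step-by-step execution trace:
1. `val = 2 ** -1 // 0` raises ZeroDivisionError.
2. `except ValueError` does not match ZeroDivisionError; skipped.
3. `except TypeError` does not match ZeroDivisionError; skipped.
4. `except ZeroDivisionError` matches → value = 144.
Result: 144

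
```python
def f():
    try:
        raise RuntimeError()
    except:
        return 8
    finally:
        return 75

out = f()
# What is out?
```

Step-by-step execution trace:
1. `f()` enters try: `raise RuntimeError()` raises RuntimeError.
2. bare `except` matches → `return 8` sets pending return value 8.
3. Before returning, `finally: return 75` runs and overrides the pending return.
4. f() returns 75 → out = 75.
Result: 75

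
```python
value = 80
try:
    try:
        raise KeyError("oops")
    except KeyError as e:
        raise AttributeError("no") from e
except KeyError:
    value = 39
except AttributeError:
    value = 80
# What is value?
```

Step-by-step execution trace:
1. Inner try raises KeyError; inner `except KeyError as e` catches it.
2. `raise AttributeError(...) from e` raises AttributeError (KeyError is attached as __cause__, but only AttributeError is active).
3. Outer `except KeyError` does not match AttributeError; skipped.
4. Outer `except AttributeError` matches → value = 80.
Result: 80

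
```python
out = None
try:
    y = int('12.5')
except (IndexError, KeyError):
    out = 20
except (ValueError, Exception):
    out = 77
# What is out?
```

Step-by-step execution trace:
1. `y = int('12.5')` raises ValueError.
2. `except (IndexError, KeyError)` does not match ValueError; skipped.
3. `except (ValueError, Exception)` matches (ValueError is in the tuple) → out = 77.
Result: 77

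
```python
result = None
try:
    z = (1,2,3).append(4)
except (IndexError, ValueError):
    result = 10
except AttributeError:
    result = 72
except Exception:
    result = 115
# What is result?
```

Step-by-step execution trace:
1. `z = (1,2,3).append(4)` raises AttributeError.
2. `except (IndexError, ValueError)` does not match AttributeError; skipped.
3. `except AttributeError` matches (exact type match) → result = 72.
4. `except Exception` is not reached.
Result: 72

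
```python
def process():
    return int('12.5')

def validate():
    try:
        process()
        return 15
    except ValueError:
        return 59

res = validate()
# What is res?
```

Step-by-step execution trace:
1. `validate()` calls `process()`.
2. `process()` evaluates `int('12.5')`, which raises ValueError; it propagates to the caller.
3. `return 15` is not reached.
4. `except ValueError` in validate matches → returns 59.
5. res = 59.
Result: 59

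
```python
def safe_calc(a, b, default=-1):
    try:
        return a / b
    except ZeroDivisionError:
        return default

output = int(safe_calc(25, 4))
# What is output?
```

Step-by-step execution trace:
1. `safe_calc(25, 4)` enters try: `return 25 / 4` → returns 6.25. No exception raised.
2. `except ZeroDivisionError` is skipped.
3. `int(6.25)` → 6 → output = 6.
Result: 6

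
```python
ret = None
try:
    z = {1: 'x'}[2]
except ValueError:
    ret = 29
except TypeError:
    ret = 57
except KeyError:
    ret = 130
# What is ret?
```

Step-by-step execution trace:
1. `z = {1: 'x'}[2]` raises KeyError.
2. `except ValueError` does not match KeyError; skipped.
3. `except TypeError` does not match KeyError; skipped.
4. `except KeyError` matches → ret = 130.
Result: 130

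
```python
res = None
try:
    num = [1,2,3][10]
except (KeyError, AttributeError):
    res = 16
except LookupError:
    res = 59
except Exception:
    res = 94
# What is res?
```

Step-by-step execution trace:
1. `num = [1,2,3][10]` raises IndexError.
2. `except (KeyError, AttributeError)` does not match IndexError; skipped.
3. `except LookupError` matches (IndexError is a subclass of LookupError) → res = 59.
4. `except Exception` is not reached.
Result: 59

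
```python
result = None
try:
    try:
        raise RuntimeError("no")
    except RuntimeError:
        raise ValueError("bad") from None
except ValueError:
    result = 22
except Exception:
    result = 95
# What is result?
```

Step-by-step execution trace:
1. Inner try raises RuntimeError; inner `except RuntimeError` catches it.
2. `raise ValueError(...) from None` raises ValueError (from None suppresses __context__, but the active exception is still ValueError).
3. Outer `except ValueError` matches → result = 22.
4. `except Exception` is not reached.
Result: 22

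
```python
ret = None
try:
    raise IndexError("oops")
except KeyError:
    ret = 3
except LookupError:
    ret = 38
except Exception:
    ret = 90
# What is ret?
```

Step-by-step execution trace:
1. `raise IndexError(...)` raises IndexError.
2. `except KeyError` does not match (IndexError is not a subclass of KeyError); skipped.
3. `except LookupError` matches (IndexError is a subclass of LookupError) → ret = 38.
4. `except Exception` is not reached.
Result: 38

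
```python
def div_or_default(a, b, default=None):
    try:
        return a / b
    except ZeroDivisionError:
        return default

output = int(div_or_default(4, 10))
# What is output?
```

Step-by-step execution trace:
1. `div_or_default(4, 10)` enters try: `return 4 / 10` → returns 0.4. No exception raised.
2. `except ZeroDivisionError` is skipped.
3. `int(0.4)` → 0 → output = 0.
Result: 0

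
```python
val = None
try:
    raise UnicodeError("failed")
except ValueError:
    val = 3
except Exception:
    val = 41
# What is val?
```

Step-by-step execution trace:
1. `raise UnicodeError(...)` raises UnicodeError.
2. `except ValueError` matches (UnicodeError is a subclass of ValueError) → val = 3.
3. `except Exception` is not reached.
Result: 3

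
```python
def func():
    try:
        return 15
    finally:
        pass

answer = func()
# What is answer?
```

Step-by-step execution trace:
1. `func()` enters try: `return 15` sets pending return value 15.
2. Before returning, `finally: pass` runs (no effect).
3. func() returns 15 → answer = 15.
Result: 15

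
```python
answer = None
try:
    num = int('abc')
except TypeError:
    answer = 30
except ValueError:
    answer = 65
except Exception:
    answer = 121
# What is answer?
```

Step-by-step execution trace:
1. `num = int('abc')` raises ValueError.
2. `except TypeError` does not match ValueError; skipped.
3. `except ValueError` matches → answer = 65.
4. Remaining except clauses are skipped.
Result: 65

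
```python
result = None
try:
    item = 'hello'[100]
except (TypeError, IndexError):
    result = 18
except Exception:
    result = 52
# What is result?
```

Step-by-step execution trace:
1. `item = 'hello'[100]` raises IndexError.
2. `except (TypeError, IndexError)` matches (IndexError is in the tuple) → result = 18.
3. `except Exception` is not reached.
Result: 18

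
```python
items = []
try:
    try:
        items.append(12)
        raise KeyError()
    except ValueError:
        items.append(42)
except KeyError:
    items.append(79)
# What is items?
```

Step-by-step execution trace:
1. Inner try: `items.append(12)` → items = [12].
2. `raise KeyError()` raises KeyError.
3. Inner `except ValueError` does not match KeyError; exception propagates to outer try.
4. Outer `except KeyError` matches → `items.append(79)` → items = [12, 79].
Result: [12, 79]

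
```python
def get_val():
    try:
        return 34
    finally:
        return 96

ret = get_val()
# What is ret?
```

Step-by-step execution trace:
1. `get_val()` enters try: `return 34` sets pending return value 34.
2. Before returning, `finally: return 96` runs and overrides the pending return.
3. get_val() returns 96 → ret = 96.
Result: 96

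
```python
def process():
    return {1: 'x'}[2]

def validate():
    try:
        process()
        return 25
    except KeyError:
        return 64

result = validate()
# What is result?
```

Step-by-step execution trace:
1. `validate()` calls `process()`.
2. `process()` evaluates `{1: 'x'}[2]`, which raises KeyError; it propagates to the caller.
3. `return 25` is not reached.
4. `except KeyError` in validate matches → returns 64.
5. result = 64.
Result: 64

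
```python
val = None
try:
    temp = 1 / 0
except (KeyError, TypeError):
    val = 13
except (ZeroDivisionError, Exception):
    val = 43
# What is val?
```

Step-by-step execution trace:
1. `temp = 1 / 0` raises ZeroDivisionError.
2. `except (KeyError, TypeError)` does not match ZeroDivisionError; skipped.
3. `except (ZeroDivisionError, Exception)` matches (ZeroDivisionError is in the tuple) → val = 43.
Result: 43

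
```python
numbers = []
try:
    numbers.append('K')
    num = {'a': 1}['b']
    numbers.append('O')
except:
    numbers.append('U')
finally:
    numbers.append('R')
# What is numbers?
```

Step-by-step execution trace:
1. try: `numbers.append('K')` → numbers = ['K'].
2. `num = {'a': 1}['b']` raises KeyError; `numbers.append('O')` is not reached.
3. bare `except` matches → `numbers.append('U')` → numbers = ['K', 'U'].
4. finally always runs: `numbers.append('R')` → numbers = ['K', 'U', 'R'].
Result: ['K', 'U', 'R']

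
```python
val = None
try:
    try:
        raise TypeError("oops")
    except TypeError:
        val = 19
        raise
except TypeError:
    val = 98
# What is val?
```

Step-by-step execution trace:
1. Inner try: `raise TypeError("oops")` raises TypeError.
2. Inner `except TypeError` matches → val = 19.
3. bare `raise` re-raises the same TypeError.
4. Outer `except TypeError` matches → val = 98.
Result: 98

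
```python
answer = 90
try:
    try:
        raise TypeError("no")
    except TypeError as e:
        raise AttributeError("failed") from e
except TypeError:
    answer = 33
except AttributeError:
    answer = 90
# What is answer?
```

Step-by-step execution trace:
1. Inner try raises TypeError; inner `except TypeError as e` catches it.
2. `raise AttributeError(...) from e` raises AttributeError (TypeError is attached as __cause__, but only AttributeError is active).
3. Outer `except TypeError` does not match AttributeError; skipped.
4. Outer `except AttributeError` matches → answer = 90.
Result: 90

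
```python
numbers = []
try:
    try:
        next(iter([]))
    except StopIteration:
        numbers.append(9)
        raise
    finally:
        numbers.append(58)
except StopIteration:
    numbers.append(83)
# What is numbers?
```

Step-by-step execution trace:
1. Inner try: `next(iter([]))` raises StopIteration.
2. Inner `except StopIteration` matches → `numbers.append(9)` → numbers = [9].
3. bare `raise` re-raises StopIteration.
4. Inner `finally` runs during unwinding: `numbers.append(58)` → numbers = [9, 58].
5. Outer `except StopIteration` matches → `numbers.append(83)` → numbers = [9, 58, 83].
Result: [9, 58, 83]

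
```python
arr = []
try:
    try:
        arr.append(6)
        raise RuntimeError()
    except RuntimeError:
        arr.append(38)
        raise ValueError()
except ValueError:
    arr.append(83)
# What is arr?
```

Step-by-step execution trace:
1. Inner try: `arr.append(6)` → arr = [6].
2. `raise RuntimeError()` raises RuntimeError.
3. Inner `except RuntimeError` matches → `arr.append(38)` → arr = [6, 38].
4. `raise ValueError()` raises ValueError; propagates to outer try.
5. Outer `except ValueError` matches → `arr.append(83)` → arr = [6, 38, 83].
Result: [6, 38, 83]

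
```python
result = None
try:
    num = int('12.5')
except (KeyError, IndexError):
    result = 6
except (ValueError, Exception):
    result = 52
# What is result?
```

Step-by-step execution trace:
1. `num = int('12.5')` raises ValueError.
2. `except (KeyError, IndexError)` does not match ValueError; skipped.
3. `except (ValueError, Exception)` matches (ValueError is in the tuple) → result = 52.
Result: 52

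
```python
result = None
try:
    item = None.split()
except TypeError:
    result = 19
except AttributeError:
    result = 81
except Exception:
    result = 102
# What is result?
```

Step-by-step execution trace:
1. `item = None.split()` raises AttributeError.
2. `except TypeError` does not match AttributeError; skipped.
3. `except AttributeError` matches → result = 81.
4. Remaining except clauses are skipped.
Result: 81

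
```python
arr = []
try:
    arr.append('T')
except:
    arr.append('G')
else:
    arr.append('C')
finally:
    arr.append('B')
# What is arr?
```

Step-by-step execution trace:
1. try: `arr.append('T')` → arr = ['T']. No exception raised.
2. `except` is skipped.
3. `else` runs: `arr.append('C')` → arr = ['T', 'C'].
4. `finally` always runs: `arr.append('B')` → arr = ['T', 'C', 'B'].
Result: ['T', 'C', 'B']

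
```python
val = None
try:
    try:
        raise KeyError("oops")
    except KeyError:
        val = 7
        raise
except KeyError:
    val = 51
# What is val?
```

Step-by-step execution trace:
1. Inner try: `raise KeyError("oops")` raises KeyError.
2. Inner `except KeyError` matches → val = 7.
3. bare `raise` re-raises the same KeyError.
4. Outer `except KeyError` matches → val = 51.
Result: 51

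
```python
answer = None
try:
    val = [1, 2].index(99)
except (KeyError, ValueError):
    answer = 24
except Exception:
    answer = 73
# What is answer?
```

Step-by-step execution trace:
1. `val = [1, 2].index(99)` raises ValueError.
2. `except (KeyError, ValueError)` matches (ValueError is in the tuple) → answer = 24.
3. `except Exception` is not reached.
Result: 24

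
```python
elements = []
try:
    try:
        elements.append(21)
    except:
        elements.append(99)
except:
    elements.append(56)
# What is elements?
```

Step-by-step execution trace:
1. Inner try: `elements.append(21)` → elements = [21]. No exception raised.
2. Inner `except` is skipped.
3. Inner try completes normally; outer `except` is skipped.
Result: [21]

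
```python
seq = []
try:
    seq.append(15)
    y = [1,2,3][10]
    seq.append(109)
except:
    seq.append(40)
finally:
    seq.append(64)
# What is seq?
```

Step-by-step execution trace:
1. try: `seq.append(15)` → seq = [15].
2. `y = [1,2,3][10]` raises IndexError; `seq.append(109)` is not reached.
3. bare `except` matches → `seq.append(40)` → seq = [15, 40].
4. finally always runs: `seq.append(64)` → seq = [15, 40, 64].
Result: [15, 40, 64]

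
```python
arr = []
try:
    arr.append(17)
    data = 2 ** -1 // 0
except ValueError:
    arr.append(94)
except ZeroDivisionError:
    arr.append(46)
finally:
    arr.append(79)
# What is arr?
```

Step-by-step execution trace:
1. try: `arr.append(17)` → arr = [17].
2. `data = 2 ** -1 // 0` raises ZeroDivisionError.
3. `except ValueError` does not match ZeroDivisionError; skipped.
4. `except ZeroDivisionError` matches → `arr.append(46)` → arr = [17, 46].
5. finally always runs: `arr.append(79)` → arr = [17, 46, 79].
Result: [17, 46, 79]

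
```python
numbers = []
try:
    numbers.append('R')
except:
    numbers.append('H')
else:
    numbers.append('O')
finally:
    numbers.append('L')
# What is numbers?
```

Step-by-step execution trace:
1. try: `numbers.append('R')` → numbers = ['R']. No exception raised.
2. `except` is skipped.
3. `else` runs: `numbers.append('O')` → numbers = ['R', 'O'].
4. `finally` always runs: `numbers.append('L')` → numbers = ['R', 'O', 'L'].
Result: ['R', 'O', 'L']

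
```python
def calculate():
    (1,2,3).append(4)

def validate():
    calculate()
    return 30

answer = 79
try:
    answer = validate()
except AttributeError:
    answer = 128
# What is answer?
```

Step-by-step execution trace:
1. answer starts at 79.
2. try: `validate()` calls `calculate()`.
3. `calculate()` evaluates `(1,2,3).append(4)`, which raises AttributeError; it propagates through validate (uncaught).
4. `return 30` in validate is not reached; the assignment to answer does not complete.
5. `except AttributeError` matches → answer = 128.
Result: 128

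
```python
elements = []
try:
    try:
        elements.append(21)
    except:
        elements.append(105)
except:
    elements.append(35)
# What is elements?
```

Step-by-step execution trace:
1. Inner try: `elements.append(21)` → elements = [21]. No exception raised.
2. Inner `except` is skipped.
3. Inner try completes normally; outer `except` is skipped.
Result: [21]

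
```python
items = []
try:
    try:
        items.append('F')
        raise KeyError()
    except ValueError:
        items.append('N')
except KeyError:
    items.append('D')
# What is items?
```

Step-by-step execution trace:
1. Inner try: `items.append('F')` → items = ['F'].
2. `raise KeyError()` raises KeyError.
3. Inner `except ValueError` does not match KeyError; exception propagates to outer try.
4. Outer `except KeyError` matches → `items.append('D')` → items = ['F', 'D'].
Result: ['F', 'D']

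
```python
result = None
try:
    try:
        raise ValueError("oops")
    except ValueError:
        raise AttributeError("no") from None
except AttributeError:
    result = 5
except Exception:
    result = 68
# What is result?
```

Step-by-step execution trace:
1. Inner try raises ValueError; inner `except ValueError` catches it.
2. `raise AttributeError(...) from None` raises AttributeError (from None suppresses __context__, but the active exception is still AttributeError).
3. Outer `except AttributeError` matches → result = 5.
4. `except Exception` is not reached.
Result: 5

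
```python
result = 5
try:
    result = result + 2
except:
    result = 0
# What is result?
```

Step-by-step execution trace:
1. result starts at 5.
2. try: `result = result + 2` → result = 7. No exception raised.
3. `except` is skipped.
Result: 7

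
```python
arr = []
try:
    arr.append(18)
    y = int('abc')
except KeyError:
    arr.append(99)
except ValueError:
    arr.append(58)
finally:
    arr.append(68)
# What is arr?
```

Step-by-step execution trace:
1. try: `arr.append(18)` → arr = [18].
2. `y = int('abc')` raises ValueError.
3. `except KeyError` does not match ValueError; skipped.
4. `except ValueError` matches → `arr.append(58)` → arr = [18, 58].
5. finally always runs: `arr.append(68)` → arr = [18, 58, 68].
Result: [18, 58, 68]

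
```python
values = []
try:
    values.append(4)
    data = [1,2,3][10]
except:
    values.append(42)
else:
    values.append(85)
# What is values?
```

Step-by-step execution trace:
1. try: `values.append(4)` → values = [4].
2. `data = [1,2,3][10]` raises IndexError.
3. bare `except` matches → `values.append(42)` → values = [4, 42].
4. `else` is skipped (an exception was raised).
Result: [4, 42]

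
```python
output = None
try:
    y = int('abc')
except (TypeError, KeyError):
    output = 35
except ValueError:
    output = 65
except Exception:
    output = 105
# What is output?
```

Step-by-step execution trace:
1. `y = int('abc')` raises ValueError.
2. `except (TypeError, KeyError)` does not match ValueError; skipped.
3. `except ValueError` matches (exact type match) → output = 65.
4. `except Exception` is not reached.
Result: 65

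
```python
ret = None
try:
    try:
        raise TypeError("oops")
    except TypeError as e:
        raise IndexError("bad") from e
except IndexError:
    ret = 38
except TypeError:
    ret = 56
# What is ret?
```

Step-by-step execution trace:
1. Inner try raises TypeError; inner `except TypeError as e` catches it.
2. `raise IndexError(...) from e` raises IndexError (TypeError is attached as __cause__, but only IndexError is active).
3. Outer `except IndexError` matches → ret = 38.
4. `except TypeError` is not reached.
Result: 38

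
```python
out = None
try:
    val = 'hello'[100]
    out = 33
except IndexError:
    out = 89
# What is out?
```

Step-by-step execution trace:
1. `val = 'hello'[100]` raises IndexError.
2. `out = 33` is not reached.
3. `except IndexError` matches → out = 89.
Result: 89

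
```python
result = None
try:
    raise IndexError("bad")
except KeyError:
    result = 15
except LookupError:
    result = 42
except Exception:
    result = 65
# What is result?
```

Step-by-step execution trace:
1. `raise IndexError(...)` raises IndexError.
2. `except KeyError` does not match (IndexError is not a subclass of KeyError); skipped.
3. `except LookupError` matches (IndexError is a subclass of LookupError) → result = 42.
4. `except Exception` is not reached.
Result: 42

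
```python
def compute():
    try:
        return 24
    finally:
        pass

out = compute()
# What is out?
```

Step-by-step execution trace:
1. `compute()` enters try: `return 24` sets pending return value 24.
2. Before returning, `finally: pass` runs (no effect).
3. compute() returns 24 → out = 24.
Result: 24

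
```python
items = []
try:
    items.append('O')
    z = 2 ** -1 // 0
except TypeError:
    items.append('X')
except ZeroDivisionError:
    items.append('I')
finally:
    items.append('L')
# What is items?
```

Step-by-step execution trace:
1. try: `items.append('O')` → items = ['O'].
2. `z = 2 ** -1 // 0` raises ZeroDivisionError.
3. `except TypeError` does not match ZeroDivisionError; skipped.
4. `except ZeroDivisionError` matches → `items.append('I')` → items = ['O', 'I'].
5. finally always runs: `items.append('L')` → items = ['O', 'I', 'L'].
Result: ['O', 'I', 'L']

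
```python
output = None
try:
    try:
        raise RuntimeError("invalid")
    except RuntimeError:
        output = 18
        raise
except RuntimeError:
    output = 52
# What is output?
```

Step-by-step execution trace:
1. Inner try: `raise RuntimeError("invalid")` raises RuntimeError.
2. Inner `except RuntimeError` matches → output = 18.
3. bare `raise` re-raises the same RuntimeError.
4. Outer `except RuntimeError` matches → output = 52.
Result: 52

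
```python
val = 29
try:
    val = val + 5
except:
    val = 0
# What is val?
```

Step-by-step execution trace:
1. val starts at 29.
2. try: `val = val + 5` → val = 34. No exception raised.
3. `except` is skipped.
Result: 34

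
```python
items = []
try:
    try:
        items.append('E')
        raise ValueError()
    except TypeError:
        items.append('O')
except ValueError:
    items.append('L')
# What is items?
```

Step-by-step execution trace:
1. Inner try: `items.append('E')` → items = ['E'].
2. `raise ValueError()` raises ValueError.
3. Inner `except TypeError` does not match ValueError; exception propagates to outer try.
4. Outer `except ValueError` matches → `items.append('L')` → items = ['E', 'L'].
Result: ['E', 'L']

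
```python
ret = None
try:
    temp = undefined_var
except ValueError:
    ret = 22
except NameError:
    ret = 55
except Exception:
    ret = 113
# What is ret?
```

Step-by-step execution trace:
1. `temp = undefined_var` raises NameError.
2. `except ValueError` does not match NameError; skipped.
3. `except NameError` matches → ret = 55.
4. Remaining except clauses are skipped.
Result: 55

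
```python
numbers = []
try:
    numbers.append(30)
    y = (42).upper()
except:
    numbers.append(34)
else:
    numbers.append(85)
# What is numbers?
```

Step-by-step execution trace:
1. try: `numbers.append(30)` → numbers = [30].
2. `y = (42).upper()` raises AttributeError.
3. bare `except` matches → `numbers.append(34)` → numbers = [30, 34].
4. `else` is skipped (an exception was raised).
Result: [30, 34]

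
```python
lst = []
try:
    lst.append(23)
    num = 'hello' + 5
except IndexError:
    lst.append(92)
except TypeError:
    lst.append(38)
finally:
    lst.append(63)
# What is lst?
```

Step-by-step execution trace:
1. try: `lst.append(23)` → lst = [23].
2. `num = 'hello' + 5` raises TypeError.
3. `except IndexError` does not match TypeError; skipped.
4. `except TypeError` matches → `lst.append(38)` → lst = [23, 38].
5. finally always runs: `lst.append(63)` → lst = [23, 38, 63].
Result: [23, 38, 63]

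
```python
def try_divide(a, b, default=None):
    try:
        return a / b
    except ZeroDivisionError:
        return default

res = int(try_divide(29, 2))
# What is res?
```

Step-by-step execution trace:
1. `try_divide(29, 2)` enters try: `return 29 / 2` → returns 14.5. No exception raised.
2. `except ZeroDivisionError` is skipped.
3. `int(14.5)` → 14 → res = 14.
Result: 14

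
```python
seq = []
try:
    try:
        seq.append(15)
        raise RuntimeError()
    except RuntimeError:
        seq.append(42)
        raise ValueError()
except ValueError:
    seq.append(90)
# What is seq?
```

Step-by-step execution trace:
1. Inner try: `seq.append(15)` → seq = [15].
2. `raise RuntimeError()` raises RuntimeError.
3. Inner `except RuntimeError` matches → `seq.append(42)` → seq = [15, 42].
4. `raise ValueError()` raises ValueError; propagates to outer try.
5. Outer `except ValueError` matches → `seq.append(90)` → seq = [15, 42, 90].
Result: [15, 42, 90]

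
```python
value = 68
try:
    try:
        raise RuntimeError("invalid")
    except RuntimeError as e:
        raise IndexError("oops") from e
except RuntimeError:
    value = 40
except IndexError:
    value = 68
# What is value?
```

Step-by-step execution trace:
1. Inner try raises RuntimeError; inner `except RuntimeError as e` catches it.
2. `raise IndexError(...) from e` raises IndexError (RuntimeError is attached as __cause__, but only IndexError is active).
3. Outer `except RuntimeError` does not match IndexError; skipped.
4. Outer `except IndexError` matches → value = 68.
Result: 68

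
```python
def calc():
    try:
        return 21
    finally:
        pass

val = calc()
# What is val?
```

Step-by-step execution trace:
1. `calc()` enters try: `return 21` sets pending return value 21.
2. Before returning, `finally: pass` runs (no effect).
3. calc() returns 21 → val = 21.
Result: 21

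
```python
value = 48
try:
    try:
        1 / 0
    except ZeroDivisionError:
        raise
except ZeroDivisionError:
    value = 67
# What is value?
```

Step-by-step execution trace:
1. Inner try: `1 / 0` raises ZeroDivisionError.
2. Inner `except ZeroDivisionError` matches; bare `raise` re-raises the same ZeroDivisionError.
3. Outer `except ZeroDivisionError` matches → value = 67.
Result: 67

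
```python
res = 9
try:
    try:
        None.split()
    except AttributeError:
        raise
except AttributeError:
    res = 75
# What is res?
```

Step-by-step execution trace:
1. Inner try: `None.split()` raises AttributeError.
2. Inner `except AttributeError` matches; bare `raise` re-raises the same AttributeError.
3. Outer `except AttributeError` matches → res = 75.
Result: 75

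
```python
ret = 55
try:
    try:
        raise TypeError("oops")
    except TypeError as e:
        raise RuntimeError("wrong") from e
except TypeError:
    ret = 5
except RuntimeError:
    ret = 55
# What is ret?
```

Step-by-step execution trace:
1. Inner try raises TypeError; inner `except TypeError as e` catches it.
2. `raise RuntimeError(...) from e` raises RuntimeError (TypeError is attached as __cause__, but only RuntimeError is active).
3. Outer `except TypeError` does not match RuntimeError; skipped.
4. Outer `except RuntimeError` matches → ret = 55.
Result: 55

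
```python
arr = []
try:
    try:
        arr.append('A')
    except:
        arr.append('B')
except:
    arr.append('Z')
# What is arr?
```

Step-by-step execution trace:
1. Inner try: `arr.append('A')` → arr = ['A']. No exception raised.
2. Inner `except` is skipped.
3. Inner try completes normally; outer `except` is skipped.
Result: ['A']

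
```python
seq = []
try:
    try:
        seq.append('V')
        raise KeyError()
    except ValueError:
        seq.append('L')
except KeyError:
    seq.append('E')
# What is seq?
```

Step-by-step execution trace:
1. Inner try: `seq.append('V')` → seq = ['V'].
2. `raise KeyError()` raises KeyError.
3. Inner `except ValueError` does not match KeyError; exception propagates to outer try.
4. Outer `except KeyError` matches → `seq.append('E')` → seq = ['V', 'E'].
Result: ['V', 'E']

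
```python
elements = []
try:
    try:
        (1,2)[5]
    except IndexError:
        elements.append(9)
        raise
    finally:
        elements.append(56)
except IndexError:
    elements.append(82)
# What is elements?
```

Step-by-step execution trace:
1. Inner try: `(1,2)[5]` raises IndexError.
2. Inner `except IndexError` matches → `elements.append(9)` → elements = [9].
3. bare `raise` re-raises IndexError.
4. Inner `finally` runs during unwinding: `elements.append(56)` → elements = [9, 56].
5. Outer `except IndexError` matches → `elements.append(82)` → elements = [9, 56, 82].
Result: [9, 56, 82]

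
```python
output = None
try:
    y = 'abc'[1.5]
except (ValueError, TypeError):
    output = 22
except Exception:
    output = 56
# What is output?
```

Step-by-step execution trace:
1. `y = 'abc'[1.5]` raises TypeError.
2. `except (ValueError, TypeError)` matches (TypeError is in the tuple) → output = 22.
3. `except Exception` is not reached.
Result: 22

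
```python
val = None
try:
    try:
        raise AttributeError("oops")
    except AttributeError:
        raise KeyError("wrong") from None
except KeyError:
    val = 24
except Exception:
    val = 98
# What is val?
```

Step-by-step execution trace:
1. Inner try raises AttributeError; inner `except AttributeError` catches it.
2. `raise KeyError(...) from None` raises KeyError (from None suppresses __context__, but the active exception is still KeyError).
3. Outer `except KeyError` matches → val = 24.
4. `except Exception` is not reached.
Result: 24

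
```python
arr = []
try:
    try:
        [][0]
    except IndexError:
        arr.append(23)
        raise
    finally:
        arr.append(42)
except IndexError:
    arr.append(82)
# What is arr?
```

Step-by-step execution trace:
1. Inner try: `[][0]` raises IndexError.
2. Inner `except IndexError` matches → `arr.append(23)` → arr = [23].
3. bare `raise` re-raises IndexError.
4. Inner `finally` runs during unwinding: `arr.append(42)` → arr = [23, 42].
5. Outer `except IndexError` matches → `arr.append(82)` → arr = [23, 42, 82].
Result: [23, 42, 82]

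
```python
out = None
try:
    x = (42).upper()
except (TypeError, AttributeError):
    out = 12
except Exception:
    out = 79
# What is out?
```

Step-by-step execution trace:
1. `x = (42).upper()` raises AttributeError.
2. `except (TypeError, AttributeError)` matches (AttributeError is in the tuple) → out = 12.
3. `except Exception` is not reached.
Result: 12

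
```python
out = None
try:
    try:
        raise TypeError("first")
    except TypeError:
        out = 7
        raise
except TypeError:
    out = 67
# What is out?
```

Step-by-step execution trace:
1. Inner try: `raise TypeError("first")` raises TypeError.
2. Inner `except TypeError` matches → out = 7.
3. bare `raise` re-raises the same TypeError.
4. Outer `except TypeError` matches → out = 67.
Result: 67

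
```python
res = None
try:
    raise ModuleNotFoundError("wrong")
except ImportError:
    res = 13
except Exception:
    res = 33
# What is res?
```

Step-by-step execution trace:
1. `raise ModuleNotFoundError(...)` raises ModuleNotFoundError.
2. `except ImportError` matches (ModuleNotFoundError is a subclass of ImportError) → res = 13.
3. `except Exception` is not reached.
Result: 13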